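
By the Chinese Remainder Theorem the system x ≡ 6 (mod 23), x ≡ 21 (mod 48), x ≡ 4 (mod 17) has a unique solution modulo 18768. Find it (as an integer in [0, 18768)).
x ≡ 5733 (mod 18768); the representative in [0, 18768) is 5733

The moduli 23, 48, 17 are pairwise coprime, so by the CRT there is a unique solution mod 23·48·17 = 18768.
Solve by successive substitution. Start with x ≡ 6 (mod 23).
  Combine with x ≡ 21 (mod 48): write x = 6 + 23·t and require 6 + 23·t ≡ 21 (mod 48), i.e. 23·t ≡ 21 − 6 ≡ 15 (mod 48). Since 23^(−1) ≡ 23 (mod 48), t ≡ 23·15 ≡ 9 (mod 48). So x ≡ 6 + 23·9 = 213 (mod 1104).
  Combine with x ≡ 4 (mod 17): write x = 213 + 1104·t and require 213 + 1104·t ≡ 4 (mod 17), i.e. 1104·t ≡ 4 − 213 ≡ 12 (mod 17). Since 1104^(−1) ≡ 16 (mod 17) (1104 ≡ 16 (mod 17)), t ≡ 16·12 ≡ 5 (mod 17). So x ≡ 213 + 1104·5 = 5733 (mod 18768).
Unique solution in [0, 18768): x = 5733.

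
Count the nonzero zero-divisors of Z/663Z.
Z/663Z has 278 nonzero zero-divisors

In Z/663Z each nonzero element is either a unit (gcd with 663 is 1) or a zero-divisor (gcd > 1). The number of units is φ(663): factorise 663 = 3 · 13 · 17, so φ(663) = (3 − 1) · (13 − 1) · (17 − 1) = 2 · 12 · 16 = 384. The nonzero elements number 663 − 1 = 662. Hence the nonzero zero-divisors number 662 − 384 = 278.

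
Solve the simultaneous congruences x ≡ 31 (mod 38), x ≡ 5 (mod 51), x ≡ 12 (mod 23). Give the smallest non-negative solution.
x ≡ 21425 (mod 44574); the representative in [0, 44574) is 21425

The moduli 38, 51, 23 are pairwise coprime, so by the CRT there is a unique solution mod 38·51·23 = 44574.
Solve by successive substitution. Start with x ≡ 31 (mod 38).
  Combine with x ≡ 5 (mod 51): write x = 31 + 38·t and require 31 + 38·t ≡ 5 (mod 51), i.e. 38·t ≡ 5 − 31 ≡ 25 (mod 51). Since 38^(−1) ≡ 47 (mod 51), t ≡ 47·25 ≡ 2 (mod 51). So x ≡ 31 + 38·2 = 107 (mod 1938).
  Combine with x ≡ 12 (mod 23): write x = 107 + 1938·t and require 107 + 1938·t ≡ 12 (mod 23), i.e. 1938·t ≡ 12 − 107 ≡ 20 (mod 23). Since 1938^(−1) ≡ 4 (mod 23) (1938 ≡ 6 (mod 23)), t ≡ 4·20 ≡ 11 (mod 23). So x ≡ 107 + 1938·11 = 21425 (mod 44574).
Unique solution in [0, 44574): x = 21425.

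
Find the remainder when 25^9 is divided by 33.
Use repeated squaring. Binary(9) = 1001. Walk through the bits of the exponent 9 left-to-right: at each bit after the leading one, square the running value, then multiply by 25 if the bit is 1 (always reducing mod 33):
  bit 1 = 1 (leading): start with 25.
  bit 2 = 0: square 25^2 = 625 ≡ 31 (mod 33).
  bit 3 = 0: square 31^2 = 961 ≡ 4 (mod 33).
  bit 4 = 1: square 4^2 = 16; bit is 1, so multiply 16·25 = 400 ≡ 4 (mod 33).
Final value: 25^9 ≡ 4 (mod 33).

Final answer: 4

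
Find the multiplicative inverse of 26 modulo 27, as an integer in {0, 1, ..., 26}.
26^(−1) ≡ 26 (mod 27)

Apply the extended Euclidean algorithm to (27, 26), tracking rows (r, s, t) with s·27 + t·26 = r. Each division r_prev = q·r_cur + r_new produces the new row as (previous row) − q·(current row):
  row A: (27, 1, 0)   [1·27 + 0·26 = 27]
  row B: (26, 0, 1)   [0·27 + 1·26 = 26]
  27 = 1·26 + 1   → row C = row A − 1·row B = (1, 1, −1)   [check: 1·27 − 1·26 = 1]
  26 = 26·1 + 0   → remainder 0, stop. gcd = 1 (last nonzero row C).
The gcd is 1, so 26 is invertible mod 27. The last nonzero row gives 1·27 − 1·26 = 1, so t = −1. So 26^(−1) ≡ −1 ≡ 26 (mod 27). Verify: 26 · 26 = 676 ≡ 1 (mod 27). ✓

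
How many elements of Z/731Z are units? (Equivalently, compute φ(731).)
Z/731Z has φ(731) = 672 units

An element a ∈ Z/731Z is a unit iff gcd(a, 731) = 1, so the number of units is φ(731). φ is multiplicative, with φ(p^e) = p^e − p^(e−1). Factorise 731 = 17 · 43. Then
  φ(731) = (17 − 1) · (43 − 1) = 16 · 42 = 672.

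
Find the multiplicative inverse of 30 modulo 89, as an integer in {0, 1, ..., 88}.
Apply the extended Euclidean algorithm to (89, 30), tracking rows (r, s, t) with s·89 + t·30 = r. Each division r_prev = q·r_cur + r_new produces the new row as (previous row) − q·(current row):
  row A: (89, 1, 0)   [1·89 + 0·30 = 89]
  row B: (30, 0, 1)   [0·89 + 1·30 = 30]
  89 = 2·30 + 29   → row C = row A − 2·row B = (29, 1, −2)   [check: 1·89 − 2·30 = 29]
  30 = 1·29 + 1   → row D = row B − 1·row C = (1, −1, 3)   [check: −1·89 + 3·30 = 1]
  29 = 29·1 + 0   → remainder 0, stop. gcd = 1 (last nonzero row D).
The gcd is 1, so 30 is invertible mod 89. The last nonzero row gives −1·89 + 3·30 = 1, so t = 3. So 30^(−1) ≡ 3 (mod 89). Verify: 30 · 3 = 90 ≡ 1 (mod 89). ✓

Final answer: 30^(−1) ≡ 3 (mod 89)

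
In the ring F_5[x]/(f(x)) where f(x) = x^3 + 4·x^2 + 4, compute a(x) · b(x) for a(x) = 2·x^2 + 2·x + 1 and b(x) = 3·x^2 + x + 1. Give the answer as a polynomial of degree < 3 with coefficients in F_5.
a · b ≡ x^2 + 4·x (mod f(x))

Multiply as integer polynomials: a · b = 6·x^4 + 8·x^3 + 7·x^2 + 3·x + 1. Reducing coefficients mod 5: a · b ≡ x^4 + 3·x^3 + 2·x^2 + 3·x + 1. Now divide by f(x) = x^3 + 4·x^2 + 4 in F_5[x], eliminating the leading term at each step:
  leading term x^4: subtract (x)·f(x) = x^4 + 4·x^3 + 4·x, leaving 4·x^3 + 2·x^2 + 4·x + 1 (coefficients mod 5)
  leading term 4·x^3: subtract (4)·f(x) = 4·x^3 + x^2 + 1, leaving x^2 + 4·x (coefficients mod 5)
The degree is now < 3, so this is the remainder. Hence a · b ≡ x^2 + 4·x in F_5[x]/(f).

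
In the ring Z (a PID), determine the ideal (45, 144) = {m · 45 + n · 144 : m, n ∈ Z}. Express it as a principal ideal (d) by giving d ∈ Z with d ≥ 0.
In the PID Z, (a, b) is generated by gcd(a, b). Compute gcd(144, 45) with the extended Euclidean algorithm, tracking rows (r, s, t) with s·144 + t·45 = r:
  row A: (144, 1, 0)   [1·144 + 0·45 = 144]
  row B: (45, 0, 1)   [0·144 + 1·45 = 45]
  144 = 3·45 + 9   → row C = row A − 3·row B = (9, 1, −3)   [check: 1·144 − 3·45 = 9]
  45 = 5·9 + 0   → remainder 0, stop. gcd = 9 (last nonzero row C).
So gcd(45, 144) = 9, with Bézout identity 1·144 − 3·45 = 9. Containment (⊇): the Bézout identity exhibits 9 as an element of (45, 144), giving (9) ⊆ (45, 144). Containment (⊆): since 9 | 45 and 9 | 144 (45 = 9·5, 144 = 9·16), every Z-linear combination of 45 and 144 is divisible by 9, so (45, 144) ⊆ (9). Therefore (45, 144) = (9), d = 9.

Final answer: (45, 144) = (9); d = 9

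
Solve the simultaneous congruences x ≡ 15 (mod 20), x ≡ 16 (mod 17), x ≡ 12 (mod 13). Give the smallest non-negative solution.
x ≡ 3535 (mod 4420); the representative in [0, 4420) is 3535

The moduli 20, 17, 13 are pairwise coprime, so by the CRT there is a unique solution mod 20·17·13 = 4420.
Solve by successive substitution. Start with x ≡ 15 (mod 20).
  Combine with x ≡ 16 (mod 17): write x = 15 + 20·t and require 15 + 20·t ≡ 16 (mod 17), i.e. 20·t ≡ 16 − 15 ≡ 1 (mod 17). Since 20^(−1) ≡ 6 (mod 17) (20 ≡ 3 (mod 17)), t ≡ 6·1 ≡ 6 (mod 17). So x ≡ 15 + 20·6 = 135 (mod 340).
  Combine with x ≡ 12 (mod 13): write x = 135 + 340·t and require 135 + 340·t ≡ 12 (mod 13), i.e. 340·t ≡ 12 − 135 ≡ 7 (mod 13). Since 340^(−1) ≡ 7 (mod 13) (340 ≡ 2 (mod 13)), t ≡ 7·7 ≡ 10 (mod 13). So x ≡ 135 + 340·10 = 3535 (mod 4420).
Unique solution in [0, 4420): x = 3535.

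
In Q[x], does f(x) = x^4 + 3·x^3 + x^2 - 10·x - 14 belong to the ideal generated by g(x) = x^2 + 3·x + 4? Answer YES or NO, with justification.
NO

In Q[x] the ideal (g) consists of all multiples of g, so f ∈ (g) iff g | f, i.e. iff the remainder of f on division by g is 0. Divide f by g (g is monic, so eliminate the leading term of the running remainder at each step):
  leading term x^4: subtract (x^2)·g(x) = x^4 + 3·x^3 + 4·x^2, leaving -3·x^2 - 10·x - 14
  leading term -3·x^2: subtract (-3)·g(x) = -3·x^2 - 9·x - 12, leaving -x - 2
The remainder r(x) = -x - 2 ≠ 0 (and deg r < deg g), so g ∤ f, i.e. f ∉ (g).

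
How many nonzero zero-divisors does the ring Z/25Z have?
Z/25Z has 4 nonzero zero-divisors

In Z/25Z each nonzero element is either a unit (gcd with 25 is 1) or a zero-divisor (gcd > 1). The number of units is φ(25): factorise 25 = 5^2, so φ(25) = (5^2 − 5^1) = 20 = 20. The nonzero elements number 25 − 1 = 24. Hence the nonzero zero-divisors number 24 − 20 = 4.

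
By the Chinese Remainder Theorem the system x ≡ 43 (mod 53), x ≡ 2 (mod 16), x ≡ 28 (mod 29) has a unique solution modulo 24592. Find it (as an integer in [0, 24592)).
The moduli 53, 16, 29 are pairwise coprime, so by the CRT there is a unique solution mod 53·16·29 = 24592.
Solve by successive substitution. Start with x ≡ 43 (mod 53).
  Combine with x ≡ 2 (mod 16): write x = 43 + 53·t and require 43 + 53·t ≡ 2 (mod 16), i.e. 53·t ≡ 2 − 43 ≡ 7 (mod 16). Since 53^(−1) ≡ 13 (mod 16) (53 ≡ 5 (mod 16)), t ≡ 13·7 ≡ 11 (mod 16). So x ≡ 43 + 53·11 = 626 (mod 848).
  Combine with x ≡ 28 (mod 29): write x = 626 + 848·t and require 626 + 848·t ≡ 28 (mod 29), i.e. 848·t ≡ 28 − 626 ≡ 11 (mod 29). Since 848^(−1) ≡ 25 (mod 29) (848 ≡ 7 (mod 29)), t ≡ 25·11 ≡ 14 (mod 29). So x ≡ 626 + 848·14 = 12498 (mod 24592).
Unique solution in [0, 24592): x = 12498.

Final answer: x ≡ 12498 (mod 24592); the representative in [0, 24592) is 12498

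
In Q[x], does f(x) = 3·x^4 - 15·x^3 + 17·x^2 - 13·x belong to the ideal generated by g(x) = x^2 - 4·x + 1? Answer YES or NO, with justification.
In Q[x] the ideal (g) consists of all multiples of g, so f ∈ (g) iff g | f, i.e. iff the remainder of f on division by g is 0. Divide f by g (g is monic, so eliminate the leading term of the running remainder at each step):
  leading term 3·x^4: subtract (3·x^2)·g(x) = 3·x^4 - 12·x^3 + 3·x^2, leaving -3·x^3 + 14·x^2 - 13·x
  leading term -3·x^3: subtract (-3·x)·g(x) = -3·x^3 + 12·x^2 - 3·x, leaving 2·x^2 - 10·x
  leading term 2·x^2: subtract (2)·g(x) = 2·x^2 - 8·x + 2, leaving -2·x - 2
The remainder r(x) = -2·x - 2 ≠ 0 (and deg r < deg g), so g ∤ f, i.e. f ∉ (g).

Final answer: NO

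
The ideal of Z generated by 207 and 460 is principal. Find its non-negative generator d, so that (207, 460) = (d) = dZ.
In the PID Z, (a, b) is generated by gcd(a, b). Compute gcd(460, 207) with the extended Euclidean algorithm, tracking rows (r, s, t) with s·460 + t·207 = r:
  row A: (460, 1, 0)   [1·460 + 0·207 = 460]
  row B: (207, 0, 1)   [0·460 + 1·207 = 207]
  460 = 2·207 + 46   → row C = row A − 2·row B = (46, 1, −2)   [check: 1·460 − 2·207 = 46]
  207 = 4·46 + 23   → row D = row B − 4·row C = (23, −4, 9)   [check: −4·460 + 9·207 = 23]
  46 = 2·23 + 0   → remainder 0, stop. gcd = 23 (last nonzero row D).
So gcd(207, 460) = 23, with Bézout identity −4·460 + 9·207 = 23. Containment (⊇): the Bézout identity exhibits 23 as an element of (207, 460), giving (23) ⊆ (207, 460). Containment (⊆): since 23 | 207 and 23 | 460 (207 = 23·9, 460 = 23·20), every Z-linear combination of 207 and 460 is divisible by 23, so (207, 460) ⊆ (23). Therefore (207, 460) = (23), d = 23.

Final answer: (207, 460) = (23); d = 23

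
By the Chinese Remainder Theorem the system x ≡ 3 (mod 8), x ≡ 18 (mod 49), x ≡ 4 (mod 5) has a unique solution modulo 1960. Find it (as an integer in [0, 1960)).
x ≡ 459 (mod 1960); the representative in [0, 1960) is 459

The moduli 8, 49, 5 are pairwise coprime, so by the CRT there is a unique solution mod 8·49·5 = 1960.
Solve by successive substitution. Start with x ≡ 3 (mod 8).
  Combine with x ≡ 18 (mod 49): write x = 3 + 8·t and require 3 + 8·t ≡ 18 (mod 49), i.e. 8·t ≡ 18 − 3 ≡ 15 (mod 49). Since 8^(−1) ≡ 43 (mod 49), t ≡ 43·15 ≡ 8 (mod 49). So x ≡ 3 + 8·8 = 67 (mod 392).
  Combine with x ≡ 4 (mod 5): write x = 67 + 392·t and require 67 + 392·t ≡ 4 (mod 5), i.e. 392·t ≡ 4 − 67 ≡ 2 (mod 5). Since 392^(−1) ≡ 3 (mod 5) (392 ≡ 2 (mod 5)), t ≡ 3·2 ≡ 1 (mod 5). So x ≡ 67 + 392·1 = 459 (mod 1960).
Unique solution in [0, 1960): x = 459.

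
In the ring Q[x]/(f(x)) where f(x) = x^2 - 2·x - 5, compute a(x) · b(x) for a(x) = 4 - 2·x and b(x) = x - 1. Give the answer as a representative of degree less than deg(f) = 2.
a · b ≡ 2·x - 14 (mod f(x))

First multiply in Q[x] without reducing: a · b = -2·x^2 + 6·x - 4. Now divide by f(x) = x^2 - 2·x - 5, eliminating the leading term at each step:
  leading term -2·x^2: subtract (-2)·f(x) = -2·x^2 + 4·x + 10, leaving 2·x - 14
The degree is now < 2, so this is the remainder. Hence a · b ≡ 2·x - 14 in Q[x]/(f).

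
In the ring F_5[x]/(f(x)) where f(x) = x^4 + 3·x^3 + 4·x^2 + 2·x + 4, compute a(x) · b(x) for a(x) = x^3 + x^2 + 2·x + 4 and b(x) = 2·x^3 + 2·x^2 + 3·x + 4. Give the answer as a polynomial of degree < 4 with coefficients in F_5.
a · b ≡ 2·x^3 + x^2 + 4·x + 3 (mod f(x))

Multiply as integer polynomials: a · b = 2·x^6 + 4·x^5 + 9·x^4 + 19·x^3 + 18·x^2 + 20·x + 16. Reducing coefficients mod 5: a · b ≡ 2·x^6 + 4·x^5 + 4·x^4 + 4·x^3 + 3·x^2 + 1. Now divide by f(x) = x^4 + 3·x^3 + 4·x^2 + 2·x + 4 in F_5[x], eliminating the leading term at each step:
  leading term 2·x^6: subtract (2·x^2)·f(x) = 2·x^6 + x^5 + 3·x^4 + 4·x^3 + 3·x^2, leaving 3·x^5 + x^4 + 1 (coefficients mod 5)
  leading term 3·x^5: subtract (3·x)·f(x) = 3·x^5 + 4·x^4 + 2·x^3 + x^2 + 2·x, leaving 2·x^4 + 3·x^3 + 4·x^2 + 3·x + 1 (coefficients mod 5)
  leading term 2·x^4: subtract (2)·f(x) = 2·x^4 + x^3 + 3·x^2 + 4·x + 3, leaving 2·x^3 + x^2 + 4·x + 3 (coefficients mod 5)
The degree is now < 4, so this is the remainder. Hence a · b ≡ 2·x^3 + x^2 + 4·x + 3 in F_5[x]/(f).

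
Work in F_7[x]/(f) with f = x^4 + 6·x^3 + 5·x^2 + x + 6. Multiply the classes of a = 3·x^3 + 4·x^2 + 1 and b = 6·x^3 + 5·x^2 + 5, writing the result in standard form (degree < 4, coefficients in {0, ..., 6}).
Multiply as integer polynomials: a · b = 18·x^6 + 39·x^5 + 20·x^4 + 21·x^3 + 25·x^2 + 5. Reducing coefficients mod 7: a · b ≡ 4·x^6 + 4·x^5 + 6·x^4 + 4·x^2 + 5. Now divide by f(x) = x^4 + 6·x^3 + 5·x^2 + x + 6 in F_7[x], eliminating the leading term at each step:
  leading term 4·x^6: subtract (4·x^2)·f(x) = 4·x^6 + 3·x^5 + 6·x^4 + 4·x^3 + 3·x^2, leaving x^5 + 3·x^3 + x^2 + 5 (coefficients mod 7)
  leading term x^5: subtract (x)·f(x) = x^5 + 6·x^4 + 5·x^3 + x^2 + 6·x, leaving x^4 + 5·x^3 + x + 5 (coefficients mod 7)
  leading term x^4: subtract (1)·f(x) = x^4 + 6·x^3 + 5·x^2 + x + 6, leaving 6·x^3 + 2·x^2 + 6 (coefficients mod 7)
The degree is now < 4, so this is the remainder. Hence a · b ≡ 6·x^3 + 2·x^2 + 6 in F_7[x]/(f).

Final answer: a · b ≡ 6·x^3 + 2·x^2 + 6 (mod f(x))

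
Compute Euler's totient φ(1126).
φ(1126) = 562

φ is multiplicative, with φ(p^e) = p^e − p^(e−1). Factorise 1126 = 2 · 563. Then
  φ(1126) = (2 − 1) · (563 − 1) = 1 · 562 = 562.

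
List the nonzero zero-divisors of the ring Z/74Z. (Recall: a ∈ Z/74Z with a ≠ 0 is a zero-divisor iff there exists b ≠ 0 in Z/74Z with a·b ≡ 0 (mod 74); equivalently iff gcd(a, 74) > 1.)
An element a ∈ Z/74Z (with a ≠ 0) is a zero-divisor iff gcd(a, 74) > 1 (because a is a unit precisely when gcd(a, n) = 1, and in Z/nZ every nonzero, non-unit element is a zero-divisor). Scan a = 1, ..., 73 and keep those with gcd(a, 74) > 1:
  gcd(2, 74) = 2, gcd(4, 74) = 2, gcd(6, 74) = 2, gcd(8, 74) = 2, gcd(10, 74) = 2, gcd(12, 74) = 2, gcd(14, 74) = 2, gcd(16, 74) = 2, gcd(18, 74) = 2, gcd(20, 74) = 2, gcd(22, 74) = 2, gcd(24, 74) = 2, gcd(26, 74) = 2, gcd(28, 74) = 2, gcd(30, 74) = 2, gcd(32, 74) = 2, gcd(34, 74) = 2, gcd(36, 74) = 2, gcd(37, 74) = 37, gcd(38, 74) = 2, gcd(40, 74) = 2, gcd(42, 74) = 2, gcd(44, 74) = 2, gcd(46, 74) = 2, gcd(48, 74) = 2, gcd(50, 74) = 2, gcd(52, 74) = 2, gcd(54, 74) = 2, gcd(56, 74) = 2, gcd(58, 74) = 2, gcd(60, 74) = 2, gcd(62, 74) = 2, gcd(64, 74) = 2, gcd(66, 74) = 2, gcd(68, 74) = 2, gcd(70, 74) = 2, gcd(72, 74) = 2.
All other a ∈ {1, ..., 73} have gcd(a, 74) = 1 and are units. So the nonzero zero-divisors are exactly the 37 values of a appearing in this scan.

Final answer: nonzero zero-divisors of Z/74Z = {2, 4, 6, 8, 10, 12, 14, 16, 18, 20, 22, 24, 26, 28, 30, 32, 34, 36, 37, 38, 40, 42, 44, 46, 48, 50, 52, 54, 56, 58, 60, 62, 64, 66, 68, 70, 72}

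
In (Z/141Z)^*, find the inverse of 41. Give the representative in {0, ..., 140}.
Apply the extended Euclidean algorithm to (141, 41), tracking rows (r, s, t) with s·141 + t·41 = r. Each division r_prev = q·r_cur + r_new produces the new row as (previous row) − q·(current row):
  row A: (141, 1, 0)   [1·141 + 0·41 = 141]
  row B: (41, 0, 1)   [0·141 + 1·41 = 41]
  141 = 3·41 + 18   → row C = row A − 3·row B = (18, 1, −3)   [check: 1·141 − 3·41 = 18]
  41 = 2·18 + 5   → row D = row B − 2·row C = (5, −2, 7)   [check: −2·141 + 7·41 = 5]
  18 = 3·5 + 3   → row E = row C − 3·row D = (3, 7, −24)   [check: 7·141 − 24·41 = 3]
  5 = 1·3 + 2   → row F = row D − 1·row E = (2, −9, 31)   [check: −9·141 + 31·41 = 2]
  3 = 1·2 + 1   → row G = row E − 1·row F = (1, 16, −55)   [check: 16·141 − 55·41 = 1]
  2 = 2·1 + 0   → remainder 0, stop. gcd = 1 (last nonzero row G).
The gcd is 1, so 41 is invertible mod 141. The last nonzero row gives 16·141 − 55·41 = 1, so t = −55. So 41^(−1) ≡ −55 ≡ 86 (mod 141). Verify: 41 · 86 = 3526 ≡ 1 (mod 141). ✓

Final answer: 41^(−1) ≡ 86 (mod 141)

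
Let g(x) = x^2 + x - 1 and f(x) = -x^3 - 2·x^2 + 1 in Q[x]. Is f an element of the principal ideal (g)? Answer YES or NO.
In Q[x] the ideal (g) consists of all multiples of g, so f ∈ (g) iff g | f, i.e. iff the remainder of f on division by g is 0. Divide f by g (g is monic, so eliminate the leading term of the running remainder at each step):
  leading term -x^3: subtract (-x)·g(x) = -x^3 - x^2 + x, leaving -x^2 - x + 1
  leading term -x^2: subtract (-1)·g(x) = -x^2 - x + 1, leaving 0
The remainder is 0, so f(x) = g(x) · h(x) with h(x) = -x - 1. Hence g | f, i.e. f ∈ (g).

Final answer: YES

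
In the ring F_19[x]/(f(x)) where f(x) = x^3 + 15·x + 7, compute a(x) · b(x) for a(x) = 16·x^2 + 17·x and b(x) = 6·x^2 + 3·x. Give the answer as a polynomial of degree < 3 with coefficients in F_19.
a · b ≡ 17·x^2 + 4·x + 14 (mod f(x))

Multiply as integer polynomials: a · b = 96·x^4 + 150·x^3 + 51·x^2. Reducing coefficients mod 19: a · b ≡ x^4 + 17·x^3 + 13·x^2. Now divide by f(x) = x^3 + 15·x + 7 in F_19[x], eliminating the leading term at each step:
  leading term x^4: subtract (x)·f(x) = x^4 + 15·x^2 + 7·x, leaving 17·x^3 + 17·x^2 + 12·x (coefficients mod 19)
  leading term 17·x^3: subtract (17)·f(x) = 17·x^3 + 8·x + 5, leaving 17·x^2 + 4·x + 14 (coefficients mod 19)
The degree is now < 3, so this is the remainder. Hence a · b ≡ 17·x^2 + 4·x + 14 in F_19[x]/(f).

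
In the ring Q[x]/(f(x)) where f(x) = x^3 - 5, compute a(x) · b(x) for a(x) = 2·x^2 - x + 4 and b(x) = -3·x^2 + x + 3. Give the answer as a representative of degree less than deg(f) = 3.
a · b ≡ -7·x^2 - 29·x + 37 (mod f(x))

First multiply in Q[x] without reducing: a · b = -6·x^4 + 5·x^3 - 7·x^2 + x + 12. Now divide by f(x) = x^3 - 5, eliminating the leading term at each step:
  leading term -6·x^4: subtract (-6·x)·f(x) = -6·x^4 + 30·x, leaving 5·x^3 - 7·x^2 - 29·x + 12
  leading term 5·x^3: subtract (5)·f(x) = 5·x^3 - 25, leaving -7·x^2 - 29·x + 37
The degree is now < 3, so this is the remainder. Hence a · b ≡ -7·x^2 - 29·x + 37 in Q[x]/(f).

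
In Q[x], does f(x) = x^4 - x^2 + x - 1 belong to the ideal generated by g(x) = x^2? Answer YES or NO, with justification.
NO

In Q[x] the ideal (g) consists of all multiples of g, so f ∈ (g) iff g | f, i.e. iff the remainder of f on division by g is 0. Divide f by g (g is monic, so eliminate the leading term of the running remainder at each step):
  leading term x^4: subtract (x^2)·g(x) = x^4, leaving -x^2 + x - 1
  leading term -x^2: subtract (-1)·g(x) = -x^2, leaving x - 1
The remainder r(x) = x - 1 ≠ 0 (and deg r < deg g), so g ∤ f, i.e. f ∉ (g).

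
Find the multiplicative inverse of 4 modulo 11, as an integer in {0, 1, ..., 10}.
4^(−1) ≡ 3 (mod 11)

Apply the extended Euclidean algorithm to (11, 4), tracking rows (r, s, t) with s·11 + t·4 = r. Each division r_prev = q·r_cur + r_new produces the new row as (previous row) − q·(current row):
  row A: (11, 1, 0)   [1·11 + 0·4 = 11]
  row B: (4, 0, 1)   [0·11 + 1·4 = 4]
  11 = 2·4 + 3   → row C = row A − 2·row B = (3, 1, −2)   [check: 1·11 − 2·4 = 3]
  4 = 1·3 + 1   → row D = row B − 1·row C = (1, −1, 3)   [check: −1·11 + 3·4 = 1]
  3 = 3·1 + 0   → remainder 0, stop. gcd = 1 (last nonzero row D).
The gcd is 1, so 4 is invertible mod 11. The last nonzero row gives −1·11 + 3·4 = 1, so t = 3. So 4^(−1) ≡ 3 (mod 11). Verify: 4 · 3 = 12 ≡ 1 (mod 11). ✓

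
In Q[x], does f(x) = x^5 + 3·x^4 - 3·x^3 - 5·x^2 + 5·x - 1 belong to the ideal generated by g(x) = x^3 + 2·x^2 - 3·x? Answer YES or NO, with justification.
NO

In Q[x] the ideal (g) consists of all multiples of g, so f ∈ (g) iff g | f, i.e. iff the remainder of f on division by g is 0. Divide f by g (g is monic, so eliminate the leading term of the running remainder at each step):
  leading term x^5: subtract (x^2)·g(x) = x^5 + 2·x^4 - 3·x^3, leaving x^4 - 5·x^2 + 5·x - 1
  leading term x^4: subtract (x)·g(x) = x^4 + 2·x^3 - 3·x^2, leaving -2·x^3 - 2·x^2 + 5·x - 1
  leading term -2·x^3: subtract (-2)·g(x) = -2·x^3 - 4·x^2 + 6·x, leaving 2·x^2 - x - 1
The remainder r(x) = 2·x^2 - x - 1 ≠ 0 (and deg r < deg g), so g ∤ f, i.e. f ∉ (g).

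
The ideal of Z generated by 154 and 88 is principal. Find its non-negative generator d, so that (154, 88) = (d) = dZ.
(154, 88) = (22); d = 22

In the PID Z, (a, b) is generated by gcd(a, b). Compute gcd(154, 88) with the extended Euclidean algorithm, tracking rows (r, s, t) with s·154 + t·88 = r:
  row A: (154, 1, 0)   [1·154 + 0·88 = 154]
  row B: (88, 0, 1)   [0·154 + 1·88 = 88]
  154 = 1·88 + 66   → row C = row A − 1·row B = (66, 1, −1)   [check: 1·154 − 1·88 = 66]
  88 = 1·66 + 22   → row D = row B − 1·row C = (22, −1, 2)   [check: −1·154 + 2·88 = 22]
  66 = 3·22 + 0   → remainder 0, stop. gcd = 22 (last nonzero row D).
So gcd(154, 88) = 22, with Bézout identity −1·154 + 2·88 = 22. Containment (⊇): the Bézout identity exhibits 22 as an element of (154, 88), giving (22) ⊆ (154, 88). Containment (⊆): since 22 | 154 and 22 | 88 (154 = 22·7, 88 = 22·4), every Z-linear combination of 154 and 88 is divisible by 22, so (154, 88) ⊆ (22). Therefore (154, 88) = (22), d = 22.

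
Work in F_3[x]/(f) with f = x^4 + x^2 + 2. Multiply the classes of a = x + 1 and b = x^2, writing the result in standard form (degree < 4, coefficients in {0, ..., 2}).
Multiply as integer polynomials: a · b = x^3 + x^2. Reducing coefficients mod 3: a · b ≡ x^3 + x^2. This already has degree < 4, so no reduction by f is needed. Hence a · b ≡ x^3 + x^2 in F_3[x]/(f).

Final answer: a · b ≡ x^3 + x^2 (mod f(x))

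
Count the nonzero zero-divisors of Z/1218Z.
In Z/1218Z each nonzero element is either a unit (gcd with 1218 is 1) or a zero-divisor (gcd > 1). The number of units is φ(1218): factorise 1218 = 2 · 3 · 7 · 29, so φ(1218) = (2 − 1) · (3 − 1) · (7 − 1) · (29 − 1) = 1 · 2 · 6 · 28 = 336. The nonzero elements number 1218 − 1 = 1217. Hence the nonzero zero-divisors number 1217 − 336 = 881.

Final answer: Z/1218Z has 881 nonzero zero-divisors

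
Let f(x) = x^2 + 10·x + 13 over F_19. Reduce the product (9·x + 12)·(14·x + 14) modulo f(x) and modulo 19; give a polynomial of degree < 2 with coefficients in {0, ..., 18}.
Multiply as integer polynomials: a · b = 126·x^2 + 294·x + 168. Reducing coefficients mod 19: a · b ≡ 12·x^2 + 9·x + 16. Now divide by f(x) = x^2 + 10·x + 13 in F_19[x], eliminating the leading term at each step:
  leading term 12·x^2: subtract (12)·f(x) = 12·x^2 + 6·x + 4, leaving 3·x + 12 (coefficients mod 19)
The degree is now < 2, so this is the remainder. Hence a · b ≡ 3·x + 12 in F_19[x]/(f).

Final answer: a · b ≡ 3·x + 12 (mod f(x))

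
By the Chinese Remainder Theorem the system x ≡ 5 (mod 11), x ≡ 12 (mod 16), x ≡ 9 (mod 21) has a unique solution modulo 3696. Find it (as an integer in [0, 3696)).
The moduli 11, 16, 21 are pairwise coprime, so by the CRT there is a unique solution mod 11·16·21 = 3696.
Solve by successive substitution. Start with x ≡ 5 (mod 11).
  Combine with x ≡ 12 (mod 16): write x = 5 + 11·t and require 5 + 11·t ≡ 12 (mod 16), i.e. 11·t ≡ 12 − 5 ≡ 7 (mod 16). Since 11^(−1) ≡ 3 (mod 16), t ≡ 3·7 ≡ 5 (mod 16). So x ≡ 5 + 11·5 = 60 (mod 176).
  Combine with x ≡ 9 (mod 21): write x = 60 + 176·t and require 60 + 176·t ≡ 9 (mod 21), i.e. 176·t ≡ 9 − 60 ≡ 12 (mod 21). Since 176^(−1) ≡ 8 (mod 21) (176 ≡ 8 (mod 21)), t ≡ 8·12 ≡ 12 (mod 21). So x ≡ 60 + 176·12 = 2172 (mod 3696).
Unique solution in [0, 3696): x = 2172.

Final answer: x ≡ 2172 (mod 3696); the representative in [0, 3696) is 2172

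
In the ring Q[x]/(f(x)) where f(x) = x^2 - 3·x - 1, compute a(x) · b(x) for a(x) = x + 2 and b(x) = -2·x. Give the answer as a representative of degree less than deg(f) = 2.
a · b ≡ -10·x - 2 (mod f(x))

First multiply in Q[x] without reducing: a · b = -2·x^2 - 4·x. Now divide by f(x) = x^2 - 3·x - 1, eliminating the leading term at each step:
  leading term -2·x^2: subtract (-2)·f(x) = -2·x^2 + 6·x + 2, leaving -10·x - 2
The degree is now < 2, so this is the remainder. Hence a · b ≡ -10·x - 2 in Q[x]/(f).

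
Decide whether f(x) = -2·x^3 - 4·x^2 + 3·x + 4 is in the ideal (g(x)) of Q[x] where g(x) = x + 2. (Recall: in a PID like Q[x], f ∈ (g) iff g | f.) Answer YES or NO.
In Q[x] the ideal (g) consists of all multiples of g, so f ∈ (g) iff g | f, i.e. iff the remainder of f on division by g is 0. Divide f by g (g is monic, so eliminate the leading term of the running remainder at each step):
  leading term -2·x^3: subtract (-2·x^2)·g(x) = -2·x^3 - 4·x^2, leaving 3·x + 4
  leading term 3·x: subtract (3)·g(x) = 3·x + 6, leaving -2
The remainder r(x) = -2 ≠ 0 (and deg r < deg g), so g ∤ f, i.e. f ∉ (g).

Final answer: NO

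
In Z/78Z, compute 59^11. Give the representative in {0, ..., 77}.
Use repeated squaring. Binary(11) = 1011. Walk through the bits of the exponent 11 left-to-right: at each bit after the leading one, square the running value, then multiply by 59 if the bit is 1 (always reducing mod 78):
  bit 1 = 1 (leading): start with 59.
  bit 2 = 0: square 59^2 = 3481 ≡ 49 (mod 78).
  bit 3 = 1: square 49^2 = 2401 ≡ 61; bit is 1, so multiply 61·59 = 3599 ≡ 11 (mod 78).
  bit 4 = 1: square 11^2 = 121 ≡ 43; bit is 1, so multiply 43·59 = 2537 ≡ 41 (mod 78).
Final value: 59^11 ≡ 41 (mod 78).

Final answer: 41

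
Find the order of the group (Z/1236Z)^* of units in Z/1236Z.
|(Z/1236Z)^*| = 408

(Z/1236Z)^* consists of the classes a with gcd(a, 1236) = 1, so its order is φ(1236). φ is multiplicative, with φ(p^e) = p^e − p^(e−1). Factorise 1236 = 2^2 · 3 · 103. Then
  φ(1236) = (2^2 − 2^1) · (3 − 1) · (103 − 1) = 2 · 2 · 102 = 408.
Thus |(Z/1236Z)^*| = 408.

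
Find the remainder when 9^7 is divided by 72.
Use repeated squaring. Binary(7) = 111. Walk through the bits of the exponent 7 left-to-right: at each bit after the leading one, square the running value, then multiply by 9 if the bit is 1 (always reducing mod 72):
  bit 1 = 1 (leading): start with 9.
  bit 2 = 1: square 9^2 = 81 ≡ 9; bit is 1, so multiply 9·9 = 81 ≡ 9 (mod 72).
  bit 3 = 1: square 9^2 = 81 ≡ 9; bit is 1, so multiply 9·9 = 81 ≡ 9 (mod 72).
Final value: 9^7 ≡ 9 (mod 72).

Final answer: 9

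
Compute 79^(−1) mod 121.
79^(−1) ≡ 72 (mod 121)

Apply the extended Euclidean algorithm to (121, 79), tracking rows (r, s, t) with s·121 + t·79 = r. Each division r_prev = q·r_cur + r_new produces the new row as (previous row) − q·(current row):
  row A: (121, 1, 0)   [1·121 + 0·79 = 121]
  row B: (79, 0, 1)   [0·121 + 1·79 = 79]
  121 = 1·79 + 42   → row C = row A − 1·row B = (42, 1, −1)   [check: 1·121 − 1·79 = 42]
  79 = 1·42 + 37   → row D = row B − 1·row C = (37, −1, 2)   [check: −1·121 + 2·79 = 37]
  42 = 1·37 + 5   → row E = row C − 1·row D = (5, 2, −3)   [check: 2·121 − 3·79 = 5]
  37 = 7·5 + 2   → row F = row D − 7·row E = (2, −15, 23)   [check: −15·121 + 23·79 = 2]
  5 = 2·2 + 1   → row G = row E − 2·row F = (1, 32, −49)   [check: 32·121 − 49·79 = 1]
  2 = 2·1 + 0   → remainder 0, stop. gcd = 1 (last nonzero row G).
The gcd is 1, so 79 is invertible mod 121. The last nonzero row gives 32·121 − 49·79 = 1, so t = −49. So 79^(−1) ≡ −49 ≡ 72 (mod 121). Verify: 79 · 72 = 5688 ≡ 1 (mod 121). ✓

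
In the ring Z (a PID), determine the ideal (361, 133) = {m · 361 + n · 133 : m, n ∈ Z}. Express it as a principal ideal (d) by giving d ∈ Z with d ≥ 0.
In the PID Z, (a, b) is generated by gcd(a, b). Compute gcd(361, 133) with the extended Euclidean algorithm, tracking rows (r, s, t) with s·361 + t·133 = r:
  row A: (361, 1, 0)   [1·361 + 0·133 = 361]
  row B: (133, 0, 1)   [0·361 + 1·133 = 133]
  361 = 2·133 + 95   → row C = row A − 2·row B = (95, 1, −2)   [check: 1·361 − 2·133 = 95]
  133 = 1·95 + 38   → row D = row B − 1·row C = (38, −1, 3)   [check: −1·361 + 3·133 = 38]
  95 = 2·38 + 19   → row E = row C − 2·row D = (19, 3, −8)   [check: 3·361 − 8·133 = 19]
  38 = 2·19 + 0   → remainder 0, stop. gcd = 19 (last nonzero row E).
So gcd(361, 133) = 19, with Bézout identity 3·361 − 8·133 = 19. Containment (⊇): the Bézout identity exhibits 19 as an element of (361, 133), giving (19) ⊆ (361, 133). Containment (⊆): since 19 | 361 and 19 | 133 (361 = 19·19, 133 = 19·7), every Z-linear combination of 361 and 133 is divisible by 19, so (361, 133) ⊆ (19). Therefore (361, 133) = (19), d = 19.

Final answer: (361, 133) = (19); d = 19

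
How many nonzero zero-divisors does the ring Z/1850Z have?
Z/1850Z has 1129 nonzero zero-divisors

In Z/1850Z each nonzero element is either a unit (gcd with 1850 is 1) or a zero-divisor (gcd > 1). The number of units is φ(1850): factorise 1850 = 2 · 5^2 · 37, so φ(1850) = (2 − 1) · (5^2 − 5^1) · (37 − 1) = 1 · 20 · 36 = 720. The nonzero elements number 1850 − 1 = 1849. Hence the nonzero zero-divisors number 1849 − 720 = 1129.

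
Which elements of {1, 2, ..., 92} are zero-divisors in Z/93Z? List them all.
An element a ∈ Z/93Z (with a ≠ 0) is a zero-divisor iff gcd(a, 93) > 1 (because a is a unit precisely when gcd(a, n) = 1, and in Z/nZ every nonzero, non-unit element is a zero-divisor). Scan a = 1, ..., 92 and keep those with gcd(a, 93) > 1:
  gcd(3, 93) = 3, gcd(6, 93) = 3, gcd(9, 93) = 3, gcd(12, 93) = 3, gcd(15, 93) = 3, gcd(18, 93) = 3, gcd(21, 93) = 3, gcd(24, 93) = 3, gcd(27, 93) = 3, gcd(30, 93) = 3, gcd(31, 93) = 31, gcd(33, 93) = 3, gcd(36, 93) = 3, gcd(39, 93) = 3, gcd(42, 93) = 3, gcd(45, 93) = 3, gcd(48, 93) = 3, gcd(51, 93) = 3, gcd(54, 93) = 3, gcd(57, 93) = 3, gcd(60, 93) = 3, gcd(62, 93) = 31, gcd(63, 93) = 3, gcd(66, 93) = 3, gcd(69, 93) = 3, gcd(72, 93) = 3, gcd(75, 93) = 3, gcd(78, 93) = 3, gcd(81, 93) = 3, gcd(84, 93) = 3, gcd(87, 93) = 3, gcd(90, 93) = 3.
All other a ∈ {1, ..., 92} have gcd(a, 93) = 1 and are units. So the nonzero zero-divisors are exactly the 32 values of a appearing in this scan.

Final answer: nonzero zero-divisors of Z/93Z = {3, 6, 9, 12, 15, 18, 21, 24, 27, 30, 31, 33, 36, 39, 42, 45, 48, 51, 54, 57, 60, 62, 63, 66, 69, 72, 75, 78, 81, 84, 87, 90}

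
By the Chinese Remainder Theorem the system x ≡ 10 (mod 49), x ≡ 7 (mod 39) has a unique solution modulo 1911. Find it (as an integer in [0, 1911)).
The moduli 49, 39 are pairwise coprime, so by the CRT there is a unique solution mod 49·39 = 1911.
Solve by successive substitution. Start with x ≡ 10 (mod 49).
  Combine with x ≡ 7 (mod 39): write x = 10 + 49·t and require 10 + 49·t ≡ 7 (mod 39), i.e. 49·t ≡ 7 − 10 ≡ 36 (mod 39). Since 49^(−1) ≡ 4 (mod 39) (49 ≡ 10 (mod 39)), t ≡ 4·36 ≡ 27 (mod 39). So x ≡ 10 + 49·27 = 1333 (mod 1911).
Unique solution in [0, 1911): x = 1333.

Final answer: x ≡ 1333 (mod 1911); the representative in [0, 1911) is 1333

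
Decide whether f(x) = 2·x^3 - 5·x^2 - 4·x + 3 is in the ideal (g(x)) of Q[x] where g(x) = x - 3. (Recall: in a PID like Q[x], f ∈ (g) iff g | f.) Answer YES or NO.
YES

In Q[x] the ideal (g) consists of all multiples of g, so f ∈ (g) iff g | f, i.e. iff the remainder of f on division by g is 0. Divide f by g (g is monic, so eliminate the leading term of the running remainder at each step):
  leading term 2·x^3: subtract (2·x^2)·g(x) = 2·x^3 - 6·x^2, leaving x^2 - 4·x + 3
  leading term x^2: subtract (x)·g(x) = x^2 - 3·x, leaving 3 - x
  leading term -x: subtract (-1)·g(x) = 3 - x, leaving 0
The remainder is 0, so f(x) = g(x) · h(x) with h(x) = 2·x^2 + x - 1. Hence g | f, i.e. f ∈ (g).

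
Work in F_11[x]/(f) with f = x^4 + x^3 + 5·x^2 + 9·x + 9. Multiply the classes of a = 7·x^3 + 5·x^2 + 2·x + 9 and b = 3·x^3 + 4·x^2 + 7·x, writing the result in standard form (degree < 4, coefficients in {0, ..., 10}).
Multiply as integer polynomials: a · b = 21·x^6 + 43·x^5 + 75·x^4 + 70·x^3 + 50·x^2 + 63·x. Reducing coefficients mod 11: a · b ≡ 10·x^6 + 10·x^5 + 9·x^4 + 4·x^3 + 6·x^2 + 8·x. Now divide by f(x) = x^4 + x^3 + 5·x^2 + 9·x + 9 in F_11[x], eliminating the leading term at each step:
  leading term 10·x^6: subtract (10·x^2)·f(x) = 10·x^6 + 10·x^5 + 6·x^4 + 2·x^3 + 2·x^2, leaving 3·x^4 + 2·x^3 + 4·x^2 + 8·x (coefficients mod 11)
  leading term 3·x^4: subtract (3)·f(x) = 3·x^4 + 3·x^3 + 4·x^2 + 5·x + 5, leaving 10·x^3 + 3·x + 6 (coefficients mod 11)
The degree is now < 4, so this is the remainder. Hence a · b ≡ 10·x^3 + 3·x + 6 in F_11[x]/(f).

Final answer: a · b ≡ 10·x^3 + 3·x + 6 (mod f(x))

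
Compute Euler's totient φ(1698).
φ is multiplicative, with φ(p^e) = p^e − p^(e−1). Factorise 1698 = 2 · 3 · 283. Then
  φ(1698) = (2 − 1) · (3 − 1) · (283 − 1) = 1 · 2 · 282 = 564.

Final answer: φ(1698) = 564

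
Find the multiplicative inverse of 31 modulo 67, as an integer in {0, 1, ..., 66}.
Apply the extended Euclidean algorithm to (67, 31), tracking rows (r, s, t) with s·67 + t·31 = r. Each division r_prev = q·r_cur + r_new produces the new row as (previous row) − q·(current row):
  row A: (67, 1, 0)   [1·67 + 0·31 = 67]
  row B: (31, 0, 1)   [0·67 + 1·31 = 31]
  67 = 2·31 + 5   → row C = row A − 2·row B = (5, 1, −2)   [check: 1·67 − 2·31 = 5]
  31 = 6·5 + 1   → row D = row B − 6·row C = (1, −6, 13)   [check: −6·67 + 13·31 = 1]
  5 = 5·1 + 0   → remainder 0, stop. gcd = 1 (last nonzero row D).
The gcd is 1, so 31 is invertible mod 67. The last nonzero row gives −6·67 + 13·31 = 1, so t = 13. So 31^(−1) ≡ 13 (mod 67). Verify: 31 · 13 = 403 ≡ 1 (mod 67). ✓

Final answer: 31^(−1) ≡ 13 (mod 67)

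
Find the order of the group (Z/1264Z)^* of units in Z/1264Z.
|(Z/1264Z)^*| = 624

(Z/1264Z)^* consists of the classes a with gcd(a, 1264) = 1, so its order is φ(1264). φ is multiplicative, with φ(p^e) = p^e − p^(e−1). Factorise 1264 = 2^4 · 79. Then
  φ(1264) = (2^4 − 2^3) · (79 − 1) = 8 · 78 = 624.
Thus |(Z/1264Z)^*| = 624.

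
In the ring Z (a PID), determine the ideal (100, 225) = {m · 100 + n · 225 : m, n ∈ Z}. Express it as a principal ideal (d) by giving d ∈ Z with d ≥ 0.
(100, 225) = (25); d = 25

In the PID Z, (a, b) is generated by gcd(a, b). Compute gcd(225, 100) with the extended Euclidean algorithm, tracking rows (r, s, t) with s·225 + t·100 = r:
  row A: (225, 1, 0)   [1·225 + 0·100 = 225]
  row B: (100, 0, 1)   [0·225 + 1·100 = 100]
  225 = 2·100 + 25   → row C = row A − 2·row B = (25, 1, −2)   [check: 1·225 − 2·100 = 25]
  100 = 4·25 + 0   → remainder 0, stop. gcd = 25 (last nonzero row C).
So gcd(100, 225) = 25, with Bézout identity 1·225 − 2·100 = 25. Containment (⊇): the Bézout identity exhibits 25 as an element of (100, 225), giving (25) ⊆ (100, 225). Containment (⊆): since 25 | 100 and 25 | 225 (100 = 25·4, 225 = 25·9), every Z-linear combination of 100 and 225 is divisible by 25, so (100, 225) ⊆ (25). Therefore (100, 225) = (25), d = 25.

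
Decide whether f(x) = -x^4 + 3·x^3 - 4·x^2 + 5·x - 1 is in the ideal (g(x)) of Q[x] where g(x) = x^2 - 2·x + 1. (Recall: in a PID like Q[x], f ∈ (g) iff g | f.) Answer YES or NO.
In Q[x] the ideal (g) consists of all multiples of g, so f ∈ (g) iff g | f, i.e. iff the remainder of f on division by g is 0. Divide f by g (g is monic, so eliminate the leading term of the running remainder at each step):
  leading term -x^4: subtract (-x^2)·g(x) = -x^4 + 2·x^3 - x^2, leaving x^3 - 3·x^2 + 5·x - 1
  leading term x^3: subtract (x)·g(x) = x^3 - 2·x^2 + x, leaving -x^2 + 4·x - 1
  leading term -x^2: subtract (-1)·g(x) = -x^2 + 2·x - 1, leaving 2·x
The remainder r(x) = 2·x ≠ 0 (and deg r < deg g), so g ∤ f, i.e. f ∉ (g).

Final answer: NO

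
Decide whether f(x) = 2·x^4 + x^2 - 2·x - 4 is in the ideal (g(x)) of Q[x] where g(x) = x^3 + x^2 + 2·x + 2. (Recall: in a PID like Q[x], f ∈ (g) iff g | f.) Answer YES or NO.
NO

In Q[x] the ideal (g) consists of all multiples of g, so f ∈ (g) iff g | f, i.e. iff the remainder of f on division by g is 0. Divide f by g (g is monic, so eliminate the leading term of the running remainder at each step):
  leading term 2·x^4: subtract (2·x)·g(x) = 2·x^4 + 2·x^3 + 4·x^2 + 4·x, leaving -2·x^3 - 3·x^2 - 6·x - 4
  leading term -2·x^3: subtract (-2)·g(x) = -2·x^3 - 2·x^2 - 4·x - 4, leaving -x^2 - 2·x
The remainder r(x) = -x^2 - 2·x ≠ 0 (and deg r < deg g), so g ∤ f, i.e. f ∉ (g).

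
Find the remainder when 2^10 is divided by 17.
4

Use repeated squaring. Binary(10) = 1010. Walk through the bits of the exponent 10 left-to-right: at each bit after the leading one, square the running value, then multiply by 2 if the bit is 1 (always reducing mod 17):
  bit 1 = 1 (leading): start with 2.
  bit 2 = 0: square 2^2 = 4 (mod 17).
  bit 3 = 1: square 4^2 = 16; bit is 1, so multiply 16·2 = 32 ≡ 15 (mod 17).
  bit 4 = 0: square 15^2 = 225 ≡ 4 (mod 17).
Final value: 2^10 ≡ 4 (mod 17).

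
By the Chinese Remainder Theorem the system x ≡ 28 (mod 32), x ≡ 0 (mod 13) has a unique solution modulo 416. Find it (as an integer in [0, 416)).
x ≡ 156 (mod 416); the representative in [0, 416) is 156

The moduli 32, 13 are pairwise coprime, so by the CRT there is a unique solution mod 32·13 = 416.
Solve by successive substitution. Start with x ≡ 28 (mod 32).
  Combine with x ≡ 0 (mod 13): write x = 28 + 32·t and require 28 + 32·t ≡ 0 (mod 13), i.e. 32·t ≡ 0 − 28 ≡ 11 (mod 13). Since 32^(−1) ≡ 11 (mod 13) (32 ≡ 6 (mod 13)), t ≡ 11·11 ≡ 4 (mod 13). So x ≡ 28 + 32·4 = 156 (mod 416).
Unique solution in [0, 416): x = 156.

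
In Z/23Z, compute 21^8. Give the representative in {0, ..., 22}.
3

Use repeated squaring. Binary(8) = 1000. Walk through the bits of the exponent 8 left-to-right: at each bit after the leading one, square the running value, then multiply by 21 if the bit is 1 (always reducing mod 23):
  bit 1 = 1 (leading): start with 21.
  bit 2 = 0: square 21^2 = 441 ≡ 4 (mod 23).
  bit 3 = 0: square 4^2 = 16 (mod 23).
  bit 4 = 0: square 16^2 = 256 ≡ 3 (mod 23).
Final value: 21^8 ≡ 3 (mod 23).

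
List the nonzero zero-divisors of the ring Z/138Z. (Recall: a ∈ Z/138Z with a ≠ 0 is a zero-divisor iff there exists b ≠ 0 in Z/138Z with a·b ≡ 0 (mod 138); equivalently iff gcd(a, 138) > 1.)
An element a ∈ Z/138Z (with a ≠ 0) is a zero-divisor iff gcd(a, 138) > 1 (because a is a unit precisely when gcd(a, n) = 1, and in Z/nZ every nonzero, non-unit element is a zero-divisor). Scan a = 1, ..., 137 and keep those with gcd(a, 138) > 1:
  gcd(2, 138) = 2, gcd(3, 138) = 3, gcd(4, 138) = 2, gcd(6, 138) = 6, gcd(8, 138) = 2, gcd(9, 138) = 3, gcd(10, 138) = 2, gcd(12, 138) = 6, gcd(14, 138) = 2, gcd(15, 138) = 3, gcd(16, 138) = 2, gcd(18, 138) = 6, gcd(20, 138) = 2, gcd(21, 138) = 3, gcd(22, 138) = 2, gcd(23, 138) = 23, gcd(24, 138) = 6, gcd(26, 138) = 2, gcd(27, 138) = 3, gcd(28, 138) = 2, gcd(30, 138) = 6, gcd(32, 138) = 2, gcd(33, 138) = 3, gcd(34, 138) = 2, gcd(36, 138) = 6, gcd(38, 138) = 2, gcd(39, 138) = 3, gcd(40, 138) = 2, gcd(42, 138) = 6, gcd(44, 138) = 2, gcd(45, 138) = 3, gcd(46, 138) = 46, gcd(48, 138) = 6, gcd(50, 138) = 2, gcd(51, 138) = 3, gcd(52, 138) = 2, gcd(54, 138) = 6, gcd(56, 138) = 2, gcd(57, 138) = 3, gcd(58, 138) = 2, gcd(60, 138) = 6, gcd(62, 138) = 2, gcd(63, 138) = 3, gcd(64, 138) = 2, gcd(66, 138) = 6, gcd(68, 138) = 2, gcd(69, 138) = 69, gcd(70, 138) = 2, gcd(72, 138) = 6, gcd(74, 138) = 2, gcd(75, 138) = 3, gcd(76, 138) = 2, gcd(78, 138) = 6, gcd(80, 138) = 2, gcd(81, 138) = 3, gcd(82, 138) = 2, gcd(84, 138) = 6, gcd(86, 138) = 2, gcd(87, 138) = 3, gcd(88, 138) = 2, gcd(90, 138) = 6, gcd(92, 138) = 46, gcd(93, 138) = 3, gcd(94, 138) = 2, gcd(96, 138) = 6, gcd(98, 138) = 2, gcd(99, 138) = 3, gcd(100, 138) = 2, gcd(102, 138) = 6, gcd(104, 138) = 2, gcd(105, 138) = 3, gcd(106, 138) = 2, gcd(108, 138) = 6, gcd(110, 138) = 2, gcd(111, 138) = 3, gcd(112, 138) = 2, gcd(114, 138) = 6, gcd(115, 138) = 23, gcd(116, 138) = 2, gcd(117, 138) = 3, gcd(118, 138) = 2, gcd(120, 138) = 6, gcd(122, 138) = 2, gcd(123, 138) = 3, gcd(124, 138) = 2, gcd(126, 138) = 6, gcd(128, 138) = 2, gcd(129, 138) = 3, gcd(130, 138) = 2, gcd(132, 138) = 6, gcd(134, 138) = 2, gcd(135, 138) = 3, gcd(136, 138) = 2.
All other a ∈ {1, ..., 137} have gcd(a, 138) = 1 and are units. So the nonzero zero-divisors are exactly the 93 values of a appearing in this scan.

Final answer: nonzero zero-divisors of Z/138Z = {2, 3, 4, 6, 8, 9, 10, 12, 14, 15, 16, 18, 20, 21, 22, 23, 24, 26, 27, 28, 30, 32, 33, 34, 36, 38, 39, 40, 42, 44, 45, 46, 48, 50, 51, 52, 54, 56, 57, 58, 60, 62, 63, 64, 66, 68, 69, 70, 72, 74, 75, 76, 78, 80, 81, 82, 84, 86, 87, 88, 90, 92, 93, 94, 96, 98, 99, 100, 102, 104, 105, 106, 108, 110, 111, 112, 114, 115, 116, 117, 118, 120, 122, 123, 124, 126, 128, 129, 130, 132, 134, 135, 136}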